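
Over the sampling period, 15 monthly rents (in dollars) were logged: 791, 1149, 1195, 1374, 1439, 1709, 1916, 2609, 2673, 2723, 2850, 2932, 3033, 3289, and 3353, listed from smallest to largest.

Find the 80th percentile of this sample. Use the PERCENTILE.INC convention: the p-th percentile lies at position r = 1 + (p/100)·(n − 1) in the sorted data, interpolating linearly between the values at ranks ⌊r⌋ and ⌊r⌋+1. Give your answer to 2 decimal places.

n = 15.
r = 1 + (80/100)·(15 − 1) = 1 + 11.2 = 12.2.
Rank 12 is 2932 and rank 13 is 3033.
Interpolate: 2932 + 0.2·(3033 − 2932) = 2932 + 0.2·101 = 2952.2.

2952.20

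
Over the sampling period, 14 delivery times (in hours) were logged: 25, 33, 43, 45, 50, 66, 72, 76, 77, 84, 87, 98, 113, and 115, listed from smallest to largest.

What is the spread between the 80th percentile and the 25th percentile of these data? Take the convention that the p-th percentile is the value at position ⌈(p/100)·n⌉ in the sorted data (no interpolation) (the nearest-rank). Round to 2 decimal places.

53.00

n = 14.
P25: rank ⌈25/100·14⌉ = 4 → 45.
P80: rank ⌈80/100·14⌉ = 12 → 98.
Difference: 98 − 45 = 53.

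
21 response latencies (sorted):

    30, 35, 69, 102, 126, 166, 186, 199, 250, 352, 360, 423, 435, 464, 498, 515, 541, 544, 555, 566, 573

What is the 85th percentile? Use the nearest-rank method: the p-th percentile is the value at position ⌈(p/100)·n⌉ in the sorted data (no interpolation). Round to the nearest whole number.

544

n = 21.
Position = ⌈85/100 · 21⌉ = ⌈17.85⌉ = 18.
The value at rank 18 is 544.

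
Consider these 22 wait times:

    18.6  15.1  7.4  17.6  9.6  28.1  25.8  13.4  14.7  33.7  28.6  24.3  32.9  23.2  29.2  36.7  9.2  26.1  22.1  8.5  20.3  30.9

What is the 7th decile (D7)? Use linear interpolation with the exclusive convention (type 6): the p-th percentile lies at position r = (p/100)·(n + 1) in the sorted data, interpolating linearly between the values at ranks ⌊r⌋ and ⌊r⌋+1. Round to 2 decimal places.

28.15

Sorted: 7.4, 8.5, 9.2, 9.6, 13.4, 14.7, 15.1, 17.6, 18.6, 20.3, 22.1, 23.2, 24.3, 25.8, 26.1, 28.1, 28.6, 29.2, 30.9, 32.9, 33.7, 36.7.
n = 22.
r = (70/100)·(22 + 1) = 16.1.
Rank 16 is 28.1 and rank 17 is 28.6.
Interpolate: 28.1 + 0.1·(28.6 − 28.1) = 28.1 + 0.1·0.5 = 28.15.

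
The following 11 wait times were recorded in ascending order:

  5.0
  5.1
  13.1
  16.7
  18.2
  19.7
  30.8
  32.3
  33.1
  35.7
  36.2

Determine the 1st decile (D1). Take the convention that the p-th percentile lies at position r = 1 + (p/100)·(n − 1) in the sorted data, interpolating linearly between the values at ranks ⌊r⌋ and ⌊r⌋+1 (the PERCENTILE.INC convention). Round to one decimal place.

5.1

n = 11.
r = 1 + (10/100)·(11 − 1) = 1 + 1 = 2.
r is an integer, so P10 is the value at rank 2: 5.1.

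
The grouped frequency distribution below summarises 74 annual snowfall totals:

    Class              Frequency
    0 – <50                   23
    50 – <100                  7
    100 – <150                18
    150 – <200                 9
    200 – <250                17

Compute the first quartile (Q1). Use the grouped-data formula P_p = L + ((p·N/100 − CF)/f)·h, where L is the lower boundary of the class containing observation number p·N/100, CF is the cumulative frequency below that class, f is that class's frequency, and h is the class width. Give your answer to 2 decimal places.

N = 74; target position k = 25/100 · 74 = 18.5.
Cumulative frequencies: 23, 30, 48, 57, 74.
Observation 18.5 falls in the class 0 – <50.
L = 0, CF = 0, f = 23, h = 50.
P25 = 0 + ((18.5 − 0)/23)·50 = 0 + 40.2174 = 40.2174.

40.22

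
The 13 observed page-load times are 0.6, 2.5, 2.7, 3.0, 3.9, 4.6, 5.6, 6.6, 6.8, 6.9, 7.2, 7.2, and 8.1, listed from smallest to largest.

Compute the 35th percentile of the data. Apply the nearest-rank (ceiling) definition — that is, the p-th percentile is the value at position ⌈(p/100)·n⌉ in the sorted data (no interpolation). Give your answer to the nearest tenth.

n = 13.
Position = ⌈35/100 · 13⌉ = ⌈4.55⌉ = 5.
The value at rank 5 is 3.9.

3.9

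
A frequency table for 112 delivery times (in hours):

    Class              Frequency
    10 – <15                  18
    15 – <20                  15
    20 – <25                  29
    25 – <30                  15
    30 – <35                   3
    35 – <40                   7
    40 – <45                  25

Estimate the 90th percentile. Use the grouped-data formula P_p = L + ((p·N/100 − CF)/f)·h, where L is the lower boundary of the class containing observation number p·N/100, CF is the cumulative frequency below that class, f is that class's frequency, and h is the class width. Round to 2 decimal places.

N = 112; target position k = 90/100 · 112 = 100.8.
Cumulative frequencies: 18, 33, 62, 77, 80, 87, 112.
Observation 100.8 falls in the class 40 – <45.
L = 40, CF = 87, f = 25, h = 5.
P90 = 40 + ((100.8 − 87)/25)·5 = 40 + 2.76 = 42.76.

42.76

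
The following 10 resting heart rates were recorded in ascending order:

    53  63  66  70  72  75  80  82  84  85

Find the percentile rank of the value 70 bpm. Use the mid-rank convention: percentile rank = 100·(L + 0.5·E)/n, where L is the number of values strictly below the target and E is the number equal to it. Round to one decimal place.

35.0

Count below 70: L = 3; count equal: E = 1; n = 10.
Percentile rank = 100·(3 + 0.5·1)/10 = 100·3.5/10 = 35.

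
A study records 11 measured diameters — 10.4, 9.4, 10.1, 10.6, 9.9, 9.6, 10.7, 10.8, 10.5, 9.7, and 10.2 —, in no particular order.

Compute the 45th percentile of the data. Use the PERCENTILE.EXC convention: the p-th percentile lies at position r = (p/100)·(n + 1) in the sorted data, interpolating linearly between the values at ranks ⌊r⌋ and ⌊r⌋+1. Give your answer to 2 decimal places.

10.14

Sorted: 9.4, 9.6, 9.7, 9.9, 10.1, 10.2, 10.4, 10.5, 10.6, 10.7, 10.8.
n = 11.
r = (45/100)·(11 + 1) = 5.4.
Rank 5 is 10.1 and rank 6 is 10.2.
Interpolate: 10.1 + 0.4·(10.2 − 10.1) = 10.1 + 0.4·0.1 = 10.14.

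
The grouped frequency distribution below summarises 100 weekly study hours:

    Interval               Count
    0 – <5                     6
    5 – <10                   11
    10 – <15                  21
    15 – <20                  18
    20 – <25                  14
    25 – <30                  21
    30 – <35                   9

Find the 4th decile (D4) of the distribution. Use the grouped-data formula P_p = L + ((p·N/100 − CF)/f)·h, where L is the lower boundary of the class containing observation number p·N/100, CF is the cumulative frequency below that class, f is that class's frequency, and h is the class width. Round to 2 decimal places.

15.56

N = 100; target position k = 40/100 · 100 = 40.
Cumulative frequencies: 6, 17, 38, 56, 70, 91, 100.
Observation 40 falls in the class 15 – <20.
L = 15, CF = 38, f = 18, h = 5.
P40 = 15 + ((40 − 38)/18)·5 = 15 + 0.555556 = 15.5556.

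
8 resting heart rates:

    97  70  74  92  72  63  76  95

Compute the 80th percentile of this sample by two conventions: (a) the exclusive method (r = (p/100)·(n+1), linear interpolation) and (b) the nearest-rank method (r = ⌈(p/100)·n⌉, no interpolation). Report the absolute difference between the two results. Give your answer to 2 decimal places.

0.40

Sorted: 63, 70, 72, 74, 76, 92, 95, 97.
n = 8.
(a) r = 7.2; between ranks 7 (95) and 8 (97): 95.4.
(b) the nearest-rank method: rank 7 → 95.
|95.4 − 95| = 0.4.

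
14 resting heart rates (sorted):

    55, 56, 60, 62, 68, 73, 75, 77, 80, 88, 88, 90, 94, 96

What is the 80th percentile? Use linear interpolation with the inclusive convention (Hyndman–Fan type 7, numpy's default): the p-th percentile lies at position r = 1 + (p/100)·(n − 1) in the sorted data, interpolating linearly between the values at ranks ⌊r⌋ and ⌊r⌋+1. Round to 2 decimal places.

n = 14.
r = 1 + (80/100)·(14 − 1) = 1 + 10.4 = 11.4.
Rank 11 is 88 and rank 12 is 90.
Interpolate: 88 + 0.4·(90 − 88) = 88 + 0.4·2 = 88.8.

88.80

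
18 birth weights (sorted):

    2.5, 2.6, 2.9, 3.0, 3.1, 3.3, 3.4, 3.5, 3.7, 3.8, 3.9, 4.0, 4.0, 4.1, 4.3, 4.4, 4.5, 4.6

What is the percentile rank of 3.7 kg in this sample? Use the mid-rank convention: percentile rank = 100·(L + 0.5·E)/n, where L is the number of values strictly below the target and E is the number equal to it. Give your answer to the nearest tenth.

Count below 3.7: L = 8; count equal: E = 1; n = 18.
Percentile rank = 100·(8 + 0.5·1)/18 = 100·8.5/18 = 47.22.

47.2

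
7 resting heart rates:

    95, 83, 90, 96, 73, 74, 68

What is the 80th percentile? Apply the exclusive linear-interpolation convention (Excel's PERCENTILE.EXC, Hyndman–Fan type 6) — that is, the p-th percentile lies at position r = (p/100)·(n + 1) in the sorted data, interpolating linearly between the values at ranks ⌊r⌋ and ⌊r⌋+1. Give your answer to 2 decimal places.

Sorted: 68, 73, 74, 83, 90, 95, 96.
n = 7.
r = (80/100)·(7 + 1) = 6.4.
Rank 6 is 95 and rank 7 is 96.
Interpolate: 95 + 0.4·(96 − 95) = 95 + 0.4·1 = 95.4.

95.40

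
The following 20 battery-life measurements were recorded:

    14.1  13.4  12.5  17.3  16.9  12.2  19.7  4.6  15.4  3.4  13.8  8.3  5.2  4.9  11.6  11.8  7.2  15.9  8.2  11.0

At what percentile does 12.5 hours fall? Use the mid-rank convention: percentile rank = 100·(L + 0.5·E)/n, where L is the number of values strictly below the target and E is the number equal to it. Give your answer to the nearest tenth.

57.5

Sorted: 3.4, 4.6, 4.9, 5.2, 7.2, 8.2, 8.3, 11.0, 11.6, 11.8, 12.2, 12.5, 13.4, 13.8, 14.1, 15.4, 15.9, 16.9, 17.3, 19.7.
Count below 12.5: L = 11; count equal: E = 1; n = 20.
Percentile rank = 100·(11 + 0.5·1)/20 = 100·11.5/20 = 57.5.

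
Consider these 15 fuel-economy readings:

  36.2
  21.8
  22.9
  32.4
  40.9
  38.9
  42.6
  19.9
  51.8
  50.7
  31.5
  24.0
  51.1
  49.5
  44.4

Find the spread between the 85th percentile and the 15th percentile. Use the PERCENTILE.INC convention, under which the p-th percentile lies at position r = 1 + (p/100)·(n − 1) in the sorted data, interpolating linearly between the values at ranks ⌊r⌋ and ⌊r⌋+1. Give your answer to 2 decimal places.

27.57

Sorted: 19.9, 21.8, 22.9, 24.0, 31.5, 32.4, 36.2, 38.9, 40.9, 42.6, 44.4, 49.5, 50.7, 51.1, 51.8.
n = 15.
P15: r = 3.1; ranks 3–4 are 22.9, 24.0; interpolating gives 23.01.
P85: r = 12.9; ranks 12–13 are 49.5, 50.7; interpolating gives 50.58.
Difference: 50.58 − 23.01 = 27.57.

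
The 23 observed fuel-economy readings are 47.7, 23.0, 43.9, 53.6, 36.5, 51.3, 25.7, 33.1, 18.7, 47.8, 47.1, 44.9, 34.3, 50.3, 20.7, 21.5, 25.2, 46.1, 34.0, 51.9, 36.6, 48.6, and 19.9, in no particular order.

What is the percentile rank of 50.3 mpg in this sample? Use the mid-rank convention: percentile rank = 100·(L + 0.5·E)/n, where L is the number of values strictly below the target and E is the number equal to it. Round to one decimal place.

84.8

Sorted: 18.7, 19.9, 20.7, 21.5, 23.0, 25.2, 25.7, 33.1, 34.0, 34.3, 36.5, 36.6, 43.9, 44.9, 46.1, 47.1, 47.7, 47.8, 48.6, 50.3, 51.3, 51.9, 53.6.
Count below 50.3: L = 19; count equal: E = 1; n = 23.
Percentile rank = 100·(19 + 0.5·1)/23 = 100·19.5/23 = 84.78.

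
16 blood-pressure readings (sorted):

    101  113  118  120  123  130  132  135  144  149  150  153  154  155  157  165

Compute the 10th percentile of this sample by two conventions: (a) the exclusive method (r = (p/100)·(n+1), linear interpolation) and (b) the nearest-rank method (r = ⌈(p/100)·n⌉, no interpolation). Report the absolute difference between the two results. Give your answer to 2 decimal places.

3.60

n = 16.
(a) r = 1.7; between ranks 1 (101) and 2 (113): 109.4.
(b) the nearest-rank method: rank 2 → 113.
|109.4 − 113| = 3.6.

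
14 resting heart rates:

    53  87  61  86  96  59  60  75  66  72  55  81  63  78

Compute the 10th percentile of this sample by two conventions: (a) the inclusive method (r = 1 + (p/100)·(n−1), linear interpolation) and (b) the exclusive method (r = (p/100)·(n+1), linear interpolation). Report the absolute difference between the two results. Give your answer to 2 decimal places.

Sorted: 53, 55, 59, 60, 61, 63, 66, 72, 75, 78, 81, 86, 87, 96.
n = 14.
(a) r = 2.3; between ranks 2 (55) and 3 (59): 56.2.
(b) r = 1.5; between ranks 1 (53) and 2 (55): 54.
|56.2 − 54| = 2.2.

2.20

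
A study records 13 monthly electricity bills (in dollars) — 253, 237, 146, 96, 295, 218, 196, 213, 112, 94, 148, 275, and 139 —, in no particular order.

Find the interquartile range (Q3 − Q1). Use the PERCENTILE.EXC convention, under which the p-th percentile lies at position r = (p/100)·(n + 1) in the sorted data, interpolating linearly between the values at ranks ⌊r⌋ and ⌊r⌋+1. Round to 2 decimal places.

Sorted: 94, 96, 112, 139, 146, 148, 196, 213, 218, 237, 253, 275, 295.
n = 13.
P25: r = 3.5; ranks 3–4 are 112, 139; interpolating gives 125.5.
P75: r = 10.5; ranks 10–11 are 237, 253; interpolating gives 245.
Difference: 245 − 125.5 = 119.5.

119.50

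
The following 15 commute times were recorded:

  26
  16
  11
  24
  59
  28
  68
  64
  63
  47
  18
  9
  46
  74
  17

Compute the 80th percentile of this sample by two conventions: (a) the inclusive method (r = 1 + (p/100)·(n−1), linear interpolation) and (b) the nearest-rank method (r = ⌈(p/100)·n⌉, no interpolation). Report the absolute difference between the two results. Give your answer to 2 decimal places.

0.20

Sorted: 9, 11, 16, 17, 18, 24, 26, 28, 46, 47, 59, 63, 64, 68, 74.
n = 15.
(a) r = 12.2; between ranks 12 (63) and 13 (64): 63.2.
(b) the nearest-rank method: rank 12 → 63.
|63.2 − 63| = 0.2.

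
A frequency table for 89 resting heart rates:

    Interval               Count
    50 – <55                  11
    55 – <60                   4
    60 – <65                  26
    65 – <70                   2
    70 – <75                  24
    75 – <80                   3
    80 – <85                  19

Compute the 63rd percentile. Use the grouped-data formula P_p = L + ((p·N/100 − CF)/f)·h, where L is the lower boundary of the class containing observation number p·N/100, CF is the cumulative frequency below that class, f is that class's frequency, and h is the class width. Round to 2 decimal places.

72.72

N = 89; target position k = 63/100 · 89 = 56.07.
Cumulative frequencies: 11, 15, 41, 43, 67, 70, 89.
Observation 56.07 falls in the class 70 – <75.
L = 70, CF = 43, f = 24, h = 5.
P63 = 70 + ((56.07 − 43)/24)·5 = 70 + 2.72292 = 72.7229.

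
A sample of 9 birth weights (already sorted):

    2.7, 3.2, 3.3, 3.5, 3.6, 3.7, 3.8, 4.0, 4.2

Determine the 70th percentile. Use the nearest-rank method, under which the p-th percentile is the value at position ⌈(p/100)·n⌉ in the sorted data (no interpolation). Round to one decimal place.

3.8

n = 9.
Position = ⌈70/100 · 9⌉ = ⌈6.3⌉ = 7.
The value at rank 7 is 3.8.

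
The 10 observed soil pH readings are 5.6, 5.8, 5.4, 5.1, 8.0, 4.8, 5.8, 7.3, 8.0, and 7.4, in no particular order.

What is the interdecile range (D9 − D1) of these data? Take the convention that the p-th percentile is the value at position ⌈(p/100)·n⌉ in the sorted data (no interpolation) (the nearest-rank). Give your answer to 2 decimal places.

Sorted: 4.8, 5.1, 5.4, 5.6, 5.8, 5.8, 7.3, 7.4, 8.0, 8.0.
n = 10.
P10: rank ⌈10/100·10⌉ = 1 → 4.8.
P90: rank ⌈90/100·10⌉ = 9 → 8.
Difference: 8 − 4.8 = 3.2.

3.20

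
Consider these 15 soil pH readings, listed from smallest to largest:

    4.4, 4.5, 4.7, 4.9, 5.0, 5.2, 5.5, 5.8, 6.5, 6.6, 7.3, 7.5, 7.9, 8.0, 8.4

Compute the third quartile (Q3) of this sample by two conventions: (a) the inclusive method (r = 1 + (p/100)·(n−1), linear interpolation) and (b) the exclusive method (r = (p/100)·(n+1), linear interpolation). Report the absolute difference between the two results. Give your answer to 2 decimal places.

0.10

n = 15.
(a) r = 11.5; between ranks 11 (7.3) and 12 (7.5): 7.4.
(b) r = 12 → value at rank 12 = 7.5.
|7.4 − 7.5| = 0.1.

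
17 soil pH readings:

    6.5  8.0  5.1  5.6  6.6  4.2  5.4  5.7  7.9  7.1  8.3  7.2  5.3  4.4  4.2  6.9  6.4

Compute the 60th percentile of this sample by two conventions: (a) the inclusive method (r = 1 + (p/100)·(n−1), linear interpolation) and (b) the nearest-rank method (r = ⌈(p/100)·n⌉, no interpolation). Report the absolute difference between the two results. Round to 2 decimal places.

0.04

Sorted: 4.2, 4.2, 4.4, 5.1, 5.3, 5.4, 5.6, 5.7, 6.4, 6.5, 6.6, 6.9, 7.1, 7.2, 7.9, 8.0, 8.3.
n = 17.
(a) r = 10.6; between ranks 10 (6.5) and 11 (6.6): 6.56.
(b) the nearest-rank method: rank 11 → 6.6.
|6.56 − 6.6| = 0.04.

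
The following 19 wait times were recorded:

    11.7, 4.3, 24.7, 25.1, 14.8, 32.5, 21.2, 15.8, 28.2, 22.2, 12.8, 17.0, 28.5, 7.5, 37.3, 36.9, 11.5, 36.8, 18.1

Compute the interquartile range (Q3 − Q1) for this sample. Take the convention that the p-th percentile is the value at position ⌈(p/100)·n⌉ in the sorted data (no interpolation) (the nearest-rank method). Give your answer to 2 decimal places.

15.70

Sorted: 4.3, 7.5, 11.5, 11.7, 12.8, 14.8, 15.8, 17.0, 18.1, 21.2, 22.2, 24.7, 25.1, 28.2, 28.5, 32.5, 36.8, 36.9, 37.3.
n = 19.
P25: rank ⌈25/100·19⌉ = 5 → 12.8.
P75: rank ⌈75/100·19⌉ = 15 → 28.5.
Difference: 28.5 − 12.8 = 15.7.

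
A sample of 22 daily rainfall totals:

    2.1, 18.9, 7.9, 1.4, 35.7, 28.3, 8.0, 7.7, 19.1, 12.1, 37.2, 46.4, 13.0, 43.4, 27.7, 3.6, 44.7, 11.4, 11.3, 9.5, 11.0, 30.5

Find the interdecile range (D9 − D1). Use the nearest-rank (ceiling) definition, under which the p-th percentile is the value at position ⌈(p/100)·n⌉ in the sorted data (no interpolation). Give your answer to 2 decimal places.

Sorted: 1.4, 2.1, 3.6, 7.7, 7.9, 8.0, 9.5, 11.0, 11.3, 11.4, 12.1, 13.0, 18.9, 19.1, 27.7, 28.3, 30.5, 35.7, 37.2, 43.4, 44.7, 46.4.
n = 22.
P10: rank ⌈10/100·22⌉ = 3 → 3.6.
P90: rank ⌈90/100·22⌉ = 20 → 43.4.
Difference: 43.4 − 3.6 = 39.8.

39.80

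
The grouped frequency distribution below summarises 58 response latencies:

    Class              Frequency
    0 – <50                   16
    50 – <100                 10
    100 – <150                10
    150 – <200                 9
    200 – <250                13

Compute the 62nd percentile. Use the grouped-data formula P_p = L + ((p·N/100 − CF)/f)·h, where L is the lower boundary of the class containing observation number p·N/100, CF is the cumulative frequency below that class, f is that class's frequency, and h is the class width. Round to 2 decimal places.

N = 58; target position k = 62/100 · 58 = 35.96.
Cumulative frequencies: 16, 26, 36, 45, 58.
Observation 35.96 falls in the class 100 – <150.
L = 100, CF = 26, f = 10, h = 50.
P62 = 100 + ((35.96 − 26)/10)·50 = 100 + 49.8 = 149.8.

149.80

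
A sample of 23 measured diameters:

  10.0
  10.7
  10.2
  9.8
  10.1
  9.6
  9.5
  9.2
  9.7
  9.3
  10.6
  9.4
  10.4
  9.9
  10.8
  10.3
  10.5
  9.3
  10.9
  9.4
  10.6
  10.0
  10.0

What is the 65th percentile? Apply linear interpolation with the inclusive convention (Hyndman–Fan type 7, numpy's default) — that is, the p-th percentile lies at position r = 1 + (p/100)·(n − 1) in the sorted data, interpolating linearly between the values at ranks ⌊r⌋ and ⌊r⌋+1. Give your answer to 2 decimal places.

Sorted: 9.2, 9.3, 9.3, 9.4, 9.4, 9.5, 9.6, 9.7, 9.8, 9.9, 10.0, 10.0, 10.0, 10.1, 10.2, 10.3, 10.4, 10.5, 10.6, 10.6, 10.7, 10.8, 10.9.
n = 23.
r = 1 + (65/100)·(23 − 1) = 1 + 14.3 = 15.3.
Rank 15 is 10.2 and rank 16 is 10.3.
Interpolate: 10.2 + 0.3·(10.3 − 10.2) = 10.2 + 0.3·0.1 = 10.23.

10.23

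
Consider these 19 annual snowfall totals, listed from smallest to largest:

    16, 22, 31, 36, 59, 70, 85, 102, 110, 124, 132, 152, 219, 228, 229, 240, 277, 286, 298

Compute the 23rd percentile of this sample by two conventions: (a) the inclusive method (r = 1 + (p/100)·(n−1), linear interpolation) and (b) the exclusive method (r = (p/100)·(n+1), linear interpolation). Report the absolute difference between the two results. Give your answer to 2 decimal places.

10.74

n = 19.
(a) r = 5.14; between ranks 5 (59) and 6 (70): 60.54.
(b) r = 4.6; between ranks 4 (36) and 5 (59): 49.8.
|60.54 − 49.8| = 10.74.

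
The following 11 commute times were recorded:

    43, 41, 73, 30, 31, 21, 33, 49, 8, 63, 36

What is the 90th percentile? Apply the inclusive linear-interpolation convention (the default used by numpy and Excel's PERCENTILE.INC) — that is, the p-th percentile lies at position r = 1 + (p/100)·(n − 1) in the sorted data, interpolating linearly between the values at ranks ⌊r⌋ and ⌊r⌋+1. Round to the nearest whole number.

63

Sorted: 8, 21, 30, 31, 33, 36, 41, 43, 49, 63, 73.
n = 11.
r = 1 + (90/100)·(11 − 1) = 1 + 9 = 10.
r is an integer, so P90 is the value at rank 10: 63.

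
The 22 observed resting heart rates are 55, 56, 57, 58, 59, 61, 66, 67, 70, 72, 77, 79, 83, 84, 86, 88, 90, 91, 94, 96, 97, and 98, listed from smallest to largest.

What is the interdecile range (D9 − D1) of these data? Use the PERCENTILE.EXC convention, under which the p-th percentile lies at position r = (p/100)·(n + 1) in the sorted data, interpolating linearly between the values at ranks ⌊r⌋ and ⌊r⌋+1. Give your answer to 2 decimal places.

40.40

n = 22.
P10: r = 2.3; ranks 2–3 are 56, 57; interpolating gives 56.3.
P90: r = 20.7; ranks 20–21 are 96, 97; interpolating gives 96.7.
Difference: 96.7 − 56.3 = 40.4.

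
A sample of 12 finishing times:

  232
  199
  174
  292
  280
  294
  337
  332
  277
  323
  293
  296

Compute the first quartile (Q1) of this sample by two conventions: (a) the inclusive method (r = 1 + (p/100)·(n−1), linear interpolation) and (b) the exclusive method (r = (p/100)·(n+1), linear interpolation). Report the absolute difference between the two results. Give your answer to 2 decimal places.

Sorted: 174, 199, 232, 277, 280, 292, 293, 294, 296, 323, 332, 337.
n = 12.
(a) r = 3.75; between ranks 3 (232) and 4 (277): 265.75.
(b) r = 3.25; between ranks 3 (232) and 4 (277): 243.25.
|265.75 − 243.25| = 22.5.

22.50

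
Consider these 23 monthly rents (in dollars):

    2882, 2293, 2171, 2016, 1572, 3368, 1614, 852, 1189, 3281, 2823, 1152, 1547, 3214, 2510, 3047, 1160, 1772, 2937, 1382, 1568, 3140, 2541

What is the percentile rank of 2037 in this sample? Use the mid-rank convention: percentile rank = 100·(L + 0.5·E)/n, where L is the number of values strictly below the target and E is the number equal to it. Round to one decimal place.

47.8

Sorted: 852, 1152, 1160, 1189, 1382, 1547, 1568, 1572, 1614, 1772, 2016, 2171, 2293, 2510, 2541, 2823, 2882, 2937, 3047, 3140, 3214, 3281, 3368.
Count below 2037: L = 11; count equal: E = 0; n = 23.
Percentile rank = 100·(11 + 0.5·0)/23 = 100·11/23 = 47.83.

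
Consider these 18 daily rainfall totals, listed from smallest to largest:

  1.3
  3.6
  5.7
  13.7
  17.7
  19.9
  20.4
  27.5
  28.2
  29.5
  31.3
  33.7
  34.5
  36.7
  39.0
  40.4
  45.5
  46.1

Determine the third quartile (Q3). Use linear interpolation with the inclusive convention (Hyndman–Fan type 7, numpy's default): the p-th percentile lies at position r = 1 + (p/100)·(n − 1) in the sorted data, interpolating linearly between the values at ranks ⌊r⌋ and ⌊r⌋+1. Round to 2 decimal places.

36.15

n = 18.
r = 1 + (75/100)·(18 − 1) = 1 + 12.75 = 13.75.
Rank 13 is 34.5 and rank 14 is 36.7.
Interpolate: 34.5 + 0.75·(36.7 − 34.5) = 34.5 + 0.75·2.2 = 36.15.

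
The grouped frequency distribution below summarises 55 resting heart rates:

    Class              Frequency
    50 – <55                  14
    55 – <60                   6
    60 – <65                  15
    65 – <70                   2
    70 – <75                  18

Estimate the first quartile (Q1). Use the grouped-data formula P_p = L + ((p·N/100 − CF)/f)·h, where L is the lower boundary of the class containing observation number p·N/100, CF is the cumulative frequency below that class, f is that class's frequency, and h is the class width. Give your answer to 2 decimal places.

N = 55; target position k = 25/100 · 55 = 13.75.
Cumulative frequencies: 14, 20, 35, 37, 55.
Observation 13.75 falls in the class 50 – <55.
L = 50, CF = 0, f = 14, h = 5.
P25 = 50 + ((13.75 − 0)/14)·5 = 50 + 4.91071 = 54.9107.

54.91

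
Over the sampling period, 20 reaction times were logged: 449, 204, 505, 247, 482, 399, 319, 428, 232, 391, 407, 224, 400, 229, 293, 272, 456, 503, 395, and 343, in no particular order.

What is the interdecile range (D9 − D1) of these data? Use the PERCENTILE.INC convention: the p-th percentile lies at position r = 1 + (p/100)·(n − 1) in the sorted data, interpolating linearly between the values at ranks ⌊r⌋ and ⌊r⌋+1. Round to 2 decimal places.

Sorted: 204, 224, 229, 232, 247, 272, 293, 319, 343, 391, 395, 399, 400, 407, 428, 449, 456, 482, 503, 505.
n = 20.
P10: r = 2.9; ranks 2–3 are 224, 229; interpolating gives 228.5.
P90: r = 18.1; ranks 18–19 are 482, 503; interpolating gives 484.1.
Difference: 484.1 − 228.5 = 255.6.

255.60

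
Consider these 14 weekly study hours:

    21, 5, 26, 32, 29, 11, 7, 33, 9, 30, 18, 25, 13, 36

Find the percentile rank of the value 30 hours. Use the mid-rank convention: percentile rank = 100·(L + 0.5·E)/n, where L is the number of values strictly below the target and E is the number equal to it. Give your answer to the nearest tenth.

75.0

Sorted: 5, 7, 9, 11, 13, 18, 21, 25, 26, 29, 30, 32, 33, 36.
Count below 30: L = 10; count equal: E = 1; n = 14.
Percentile rank = 100·(10 + 0.5·1)/14 = 100·10.5/14 = 75.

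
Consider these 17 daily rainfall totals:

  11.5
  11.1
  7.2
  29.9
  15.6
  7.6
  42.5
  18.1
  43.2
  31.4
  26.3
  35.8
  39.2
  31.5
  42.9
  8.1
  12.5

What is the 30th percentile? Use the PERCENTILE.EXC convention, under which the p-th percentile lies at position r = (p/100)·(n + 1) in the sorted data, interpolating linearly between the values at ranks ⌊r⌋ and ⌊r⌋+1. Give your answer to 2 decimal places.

Sorted: 7.2, 7.6, 8.1, 11.1, 11.5, 12.5, 15.6, 18.1, 26.3, 29.9, 31.4, 31.5, 35.8, 39.2, 42.5, 42.9, 43.2.
n = 17.
r = (30/100)·(17 + 1) = 5.4.
Rank 5 is 11.5 and rank 6 is 12.5.
Interpolate: 11.5 + 0.4·(12.5 − 11.5) = 11.5 + 0.4·1 = 11.9.

11.90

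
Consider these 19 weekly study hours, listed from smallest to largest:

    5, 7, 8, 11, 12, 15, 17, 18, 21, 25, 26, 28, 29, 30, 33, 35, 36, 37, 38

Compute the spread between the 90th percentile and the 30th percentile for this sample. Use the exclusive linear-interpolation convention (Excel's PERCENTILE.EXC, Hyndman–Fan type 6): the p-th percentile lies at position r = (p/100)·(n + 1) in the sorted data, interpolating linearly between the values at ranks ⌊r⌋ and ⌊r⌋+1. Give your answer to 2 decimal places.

22.00

n = 19.
P30: r = 6 (integer) → 15.
P90: r = 18 (integer) → 37.
Difference: 37 − 15 = 22.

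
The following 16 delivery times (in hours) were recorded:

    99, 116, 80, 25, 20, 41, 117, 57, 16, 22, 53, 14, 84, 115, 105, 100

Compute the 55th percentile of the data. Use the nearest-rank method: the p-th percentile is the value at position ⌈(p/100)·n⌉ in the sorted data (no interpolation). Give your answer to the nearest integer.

80

Sorted: 14, 16, 20, 22, 25, 41, 53, 57, 80, 84, 99, 100, 105, 115, 116, 117.
n = 16.
Position = ⌈55/100 · 16⌉ = ⌈8.8⌉ = 9.
The value at rank 9 is 80.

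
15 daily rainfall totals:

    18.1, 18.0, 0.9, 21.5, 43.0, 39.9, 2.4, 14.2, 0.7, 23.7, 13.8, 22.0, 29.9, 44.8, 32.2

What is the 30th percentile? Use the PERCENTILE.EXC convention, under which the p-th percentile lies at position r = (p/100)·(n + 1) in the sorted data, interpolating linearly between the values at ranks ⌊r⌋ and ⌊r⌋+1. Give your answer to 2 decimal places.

Sorted: 0.7, 0.9, 2.4, 13.8, 14.2, 18.0, 18.1, 21.5, 22.0, 23.7, 29.9, 32.2, 39.9, 43.0, 44.8.
n = 15.
r = (30/100)·(15 + 1) = 4.8.
Rank 4 is 13.8 and rank 5 is 14.2.
Interpolate: 13.8 + 0.8·(14.2 − 13.8) = 13.8 + 0.8·0.4 = 14.12.

14.12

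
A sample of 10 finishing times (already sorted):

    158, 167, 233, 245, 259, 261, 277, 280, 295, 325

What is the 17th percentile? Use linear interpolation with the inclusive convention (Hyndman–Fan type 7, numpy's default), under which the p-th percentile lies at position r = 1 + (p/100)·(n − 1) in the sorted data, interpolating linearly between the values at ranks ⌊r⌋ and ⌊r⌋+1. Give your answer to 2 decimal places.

201.98

n = 10.
r = 1 + (17/100)·(10 − 1) = 1 + 1.53 = 2.53.
Rank 2 is 167 and rank 3 is 233.
Interpolate: 167 + 0.53·(233 − 167) = 167 + 0.53·66 = 201.98.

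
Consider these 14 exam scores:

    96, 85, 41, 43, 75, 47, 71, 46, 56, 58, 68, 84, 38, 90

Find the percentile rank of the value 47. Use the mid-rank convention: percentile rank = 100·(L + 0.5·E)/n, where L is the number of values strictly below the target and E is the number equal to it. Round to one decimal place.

Sorted: 38, 41, 43, 46, 47, 56, 58, 68, 71, 75, 84, 85, 90, 96.
Count below 47: L = 4; count equal: E = 1; n = 14.
Percentile rank = 100·(4 + 0.5·1)/14 = 100·4.5/14 = 32.14.

32.1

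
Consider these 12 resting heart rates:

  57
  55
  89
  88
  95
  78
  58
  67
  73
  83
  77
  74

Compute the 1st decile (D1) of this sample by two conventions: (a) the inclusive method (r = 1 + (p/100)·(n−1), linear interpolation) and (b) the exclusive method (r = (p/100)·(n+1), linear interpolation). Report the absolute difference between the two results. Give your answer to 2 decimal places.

Sorted: 55, 57, 58, 67, 73, 74, 77, 78, 83, 88, 89, 95.
n = 12.
(a) r = 2.1; between ranks 2 (57) and 3 (58): 57.1.
(b) r = 1.3; between ranks 1 (55) and 2 (57): 55.6.
|57.1 − 55.6| = 1.5.

1.50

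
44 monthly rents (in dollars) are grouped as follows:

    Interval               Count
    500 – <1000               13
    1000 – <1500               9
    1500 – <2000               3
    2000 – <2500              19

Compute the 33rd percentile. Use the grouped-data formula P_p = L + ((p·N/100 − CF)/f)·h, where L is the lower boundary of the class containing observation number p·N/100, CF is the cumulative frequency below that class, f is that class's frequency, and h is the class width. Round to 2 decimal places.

N = 44; target position k = 33/100 · 44 = 14.52.
Cumulative frequencies: 13, 22, 25, 44.
Observation 14.52 falls in the class 1000 – <1500.
L = 1000, CF = 13, f = 9, h = 500.
P33 = 1000 + ((14.52 − 13)/9)·500 = 1000 + 84.4444 = 1084.44.

1084.44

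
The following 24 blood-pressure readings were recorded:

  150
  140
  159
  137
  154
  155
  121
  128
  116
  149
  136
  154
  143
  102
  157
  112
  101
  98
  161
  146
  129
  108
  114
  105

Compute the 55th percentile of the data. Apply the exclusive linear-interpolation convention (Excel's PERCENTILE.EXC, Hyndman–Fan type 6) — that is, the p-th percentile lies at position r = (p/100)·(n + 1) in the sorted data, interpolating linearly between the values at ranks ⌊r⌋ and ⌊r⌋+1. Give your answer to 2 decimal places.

Sorted: 98, 101, 102, 105, 108, 112, 114, 116, 121, 128, 129, 136, 137, 140, 143, 146, 149, 150, 154, 154, 155, 157, 159, 161.
n = 24.
r = (55/100)·(24 + 1) = 13.75.
Rank 13 is 137 and rank 14 is 140.
Interpolate: 137 + 0.75·(140 − 137) = 137 + 0.75·3 = 139.25.

139.25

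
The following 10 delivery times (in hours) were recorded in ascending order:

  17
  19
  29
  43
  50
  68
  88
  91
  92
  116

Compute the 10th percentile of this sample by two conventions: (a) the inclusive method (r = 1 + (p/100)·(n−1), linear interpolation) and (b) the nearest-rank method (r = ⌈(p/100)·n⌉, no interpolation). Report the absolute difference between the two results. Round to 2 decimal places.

n = 10.
(a) r = 1.9; between ranks 1 (17) and 2 (19): 18.8.
(b) the nearest-rank method: rank 1 → 17.
|18.8 − 17| = 1.8.

1.80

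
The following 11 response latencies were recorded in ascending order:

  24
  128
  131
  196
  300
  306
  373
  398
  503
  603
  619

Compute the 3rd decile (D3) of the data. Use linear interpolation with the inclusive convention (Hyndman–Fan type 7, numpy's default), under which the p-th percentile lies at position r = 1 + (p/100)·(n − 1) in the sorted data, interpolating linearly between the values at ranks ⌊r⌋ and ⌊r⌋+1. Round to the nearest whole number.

196

n = 11.
r = 1 + (30/100)·(11 − 1) = 1 + 3 = 4.
r is an integer, so P30 is the value at rank 4: 196.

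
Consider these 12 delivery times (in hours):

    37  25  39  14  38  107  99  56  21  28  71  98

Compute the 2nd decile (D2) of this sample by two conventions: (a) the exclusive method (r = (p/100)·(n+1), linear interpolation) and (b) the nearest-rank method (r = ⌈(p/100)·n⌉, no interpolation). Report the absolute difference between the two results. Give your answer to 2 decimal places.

1.60

Sorted: 14, 21, 25, 28, 37, 38, 39, 56, 71, 98, 99, 107.
n = 12.
(a) r = 2.6; between ranks 2 (21) and 3 (25): 23.4.
(b) the nearest-rank method: rank 3 → 25.
|23.4 − 25| = 1.6.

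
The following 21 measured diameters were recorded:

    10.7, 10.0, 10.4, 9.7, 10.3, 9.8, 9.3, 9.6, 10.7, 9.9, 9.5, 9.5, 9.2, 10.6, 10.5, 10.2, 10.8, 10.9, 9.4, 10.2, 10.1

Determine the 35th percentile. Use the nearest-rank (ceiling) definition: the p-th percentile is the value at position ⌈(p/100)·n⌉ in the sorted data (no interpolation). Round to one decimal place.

9.8

Sorted: 9.2, 9.3, 9.4, 9.5, 9.5, 9.6, 9.7, 9.8, 9.9, 10.0, 10.1, 10.2, 10.2, 10.3, 10.4, 10.5, 10.6, 10.7, 10.7, 10.8, 10.9.
n = 21.
Position = ⌈35/100 · 21⌉ = ⌈7.35⌉ = 8.
The value at rank 8 is 9.8.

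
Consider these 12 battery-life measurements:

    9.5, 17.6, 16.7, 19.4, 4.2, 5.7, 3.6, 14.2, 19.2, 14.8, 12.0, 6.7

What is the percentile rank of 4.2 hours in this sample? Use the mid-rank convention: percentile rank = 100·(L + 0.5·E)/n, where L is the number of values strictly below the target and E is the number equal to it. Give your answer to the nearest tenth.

12.5

Sorted: 3.6, 4.2, 5.7, 6.7, 9.5, 12.0, 14.2, 14.8, 16.7, 17.6, 19.2, 19.4.
Count below 4.2: L = 1; count equal: E = 1; n = 12.
Percentile rank = 100·(1 + 0.5·1)/12 = 100·1.5/12 = 12.5.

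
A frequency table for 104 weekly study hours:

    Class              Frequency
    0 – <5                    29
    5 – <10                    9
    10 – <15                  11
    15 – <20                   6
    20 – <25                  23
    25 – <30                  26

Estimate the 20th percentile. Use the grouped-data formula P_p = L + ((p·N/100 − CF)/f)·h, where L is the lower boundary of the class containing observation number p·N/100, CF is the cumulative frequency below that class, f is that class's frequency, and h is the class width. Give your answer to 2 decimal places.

3.59

N = 104; target position k = 20/100 · 104 = 20.8.
Cumulative frequencies: 29, 38, 49, 55, 78, 104.
Observation 20.8 falls in the class 0 – <5.
L = 0, CF = 0, f = 29, h = 5.
P20 = 0 + ((20.8 − 0)/29)·5 = 0 + 3.58621 = 3.58621.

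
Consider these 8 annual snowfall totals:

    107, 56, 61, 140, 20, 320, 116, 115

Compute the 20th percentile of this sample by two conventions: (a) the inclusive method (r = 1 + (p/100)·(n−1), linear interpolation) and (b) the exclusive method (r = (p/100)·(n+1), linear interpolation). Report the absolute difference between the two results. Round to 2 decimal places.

9.20

Sorted: 20, 56, 61, 107, 115, 116, 140, 320.
n = 8.
(a) r = 2.4; between ranks 2 (56) and 3 (61): 58.
(b) r = 1.8; between ranks 1 (20) and 2 (56): 48.8.
|58 − 48.8| = 9.2.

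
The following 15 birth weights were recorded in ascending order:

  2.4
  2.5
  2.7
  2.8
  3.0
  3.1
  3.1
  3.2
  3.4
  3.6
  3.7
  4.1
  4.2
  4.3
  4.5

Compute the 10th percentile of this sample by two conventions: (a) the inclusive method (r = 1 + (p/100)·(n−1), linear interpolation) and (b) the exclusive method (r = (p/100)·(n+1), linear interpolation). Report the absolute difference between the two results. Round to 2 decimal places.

n = 15.
(a) r = 2.4; between ranks 2 (2.5) and 3 (2.7): 2.58.
(b) r = 1.6; between ranks 1 (2.4) and 2 (2.5): 2.46.
|2.58 − 2.46| = 0.12.

0.12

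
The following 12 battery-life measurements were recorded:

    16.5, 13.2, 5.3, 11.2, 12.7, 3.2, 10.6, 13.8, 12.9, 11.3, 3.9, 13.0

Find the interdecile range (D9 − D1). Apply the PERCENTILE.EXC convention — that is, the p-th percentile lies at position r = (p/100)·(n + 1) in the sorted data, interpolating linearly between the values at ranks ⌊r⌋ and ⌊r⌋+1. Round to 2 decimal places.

Sorted: 3.2, 3.9, 5.3, 10.6, 11.2, 11.3, 12.7, 12.9, 13.0, 13.2, 13.8, 16.5.
n = 12.
P10: r = 1.3; ranks 1–2 are 3.2, 3.9; interpolating gives 3.41.
P90: r = 11.7; ranks 11–12 are 13.8, 16.5; interpolating gives 15.69.
Difference: 15.69 − 3.41 = 12.28.

12.28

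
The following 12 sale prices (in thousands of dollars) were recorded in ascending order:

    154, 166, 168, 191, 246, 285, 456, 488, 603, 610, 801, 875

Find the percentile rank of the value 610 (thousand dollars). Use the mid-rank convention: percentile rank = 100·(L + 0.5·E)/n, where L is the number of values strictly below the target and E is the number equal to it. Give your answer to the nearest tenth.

Count below 610: L = 9; count equal: E = 1; n = 12.
Percentile rank = 100·(9 + 0.5·1)/12 = 100·9.5/12 = 79.17.

79.2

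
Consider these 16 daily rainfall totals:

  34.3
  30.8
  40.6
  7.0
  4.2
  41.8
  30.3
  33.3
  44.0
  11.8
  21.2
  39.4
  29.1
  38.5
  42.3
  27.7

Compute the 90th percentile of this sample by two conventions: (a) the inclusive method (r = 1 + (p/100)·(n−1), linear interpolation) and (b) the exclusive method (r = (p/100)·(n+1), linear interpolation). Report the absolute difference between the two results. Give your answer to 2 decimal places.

0.76

Sorted: 4.2, 7.0, 11.8, 21.2, 27.7, 29.1, 30.3, 30.8, 33.3, 34.3, 38.5, 39.4, 40.6, 41.8, 42.3, 44.0.
n = 16.
(a) r = 14.5; between ranks 14 (41.8) and 15 (42.3): 42.05.
(b) r = 15.3; between ranks 15 (42.3) and 16 (44.0): 42.81.
|42.05 − 42.81| = 0.76.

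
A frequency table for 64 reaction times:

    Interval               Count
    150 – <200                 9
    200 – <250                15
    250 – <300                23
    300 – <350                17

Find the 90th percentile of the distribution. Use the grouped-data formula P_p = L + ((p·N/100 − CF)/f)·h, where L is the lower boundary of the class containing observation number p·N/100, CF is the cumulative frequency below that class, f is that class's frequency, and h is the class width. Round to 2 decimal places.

331.18

N = 64; target position k = 90/100 · 64 = 57.6.
Cumulative frequencies: 9, 24, 47, 64.
Observation 57.6 falls in the class 300 – <350.
L = 300, CF = 47, f = 17, h = 50.
P90 = 300 + ((57.6 − 47)/17)·50 = 300 + 31.1765 = 331.176.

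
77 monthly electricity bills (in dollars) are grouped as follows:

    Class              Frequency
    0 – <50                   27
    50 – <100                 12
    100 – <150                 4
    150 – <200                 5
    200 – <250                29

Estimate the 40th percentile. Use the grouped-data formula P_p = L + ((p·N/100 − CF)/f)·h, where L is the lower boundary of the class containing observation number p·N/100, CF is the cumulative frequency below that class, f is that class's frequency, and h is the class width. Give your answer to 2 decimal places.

N = 77; target position k = 40/100 · 77 = 30.8.
Cumulative frequencies: 27, 39, 43, 48, 77.
Observation 30.8 falls in the class 50 – <100.
L = 50, CF = 27, f = 12, h = 50.
P40 = 50 + ((30.8 − 27)/12)·50 = 50 + 15.8333 = 65.8333.

65.83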